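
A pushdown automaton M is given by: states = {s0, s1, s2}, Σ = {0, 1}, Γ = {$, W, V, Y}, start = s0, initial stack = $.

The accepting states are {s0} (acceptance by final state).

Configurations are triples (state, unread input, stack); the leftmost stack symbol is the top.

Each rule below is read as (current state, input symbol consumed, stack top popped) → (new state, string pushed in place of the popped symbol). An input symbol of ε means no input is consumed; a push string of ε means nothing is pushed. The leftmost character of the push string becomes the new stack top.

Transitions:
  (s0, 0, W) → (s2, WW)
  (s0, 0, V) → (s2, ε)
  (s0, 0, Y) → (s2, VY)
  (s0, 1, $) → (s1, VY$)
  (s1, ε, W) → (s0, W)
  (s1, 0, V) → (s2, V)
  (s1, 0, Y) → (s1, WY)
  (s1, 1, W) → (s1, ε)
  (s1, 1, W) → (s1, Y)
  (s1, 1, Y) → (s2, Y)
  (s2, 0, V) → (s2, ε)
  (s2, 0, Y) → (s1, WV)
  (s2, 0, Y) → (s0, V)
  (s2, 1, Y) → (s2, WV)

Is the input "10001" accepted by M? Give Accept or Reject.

No computation consumes all input and reaches a final state.

Reject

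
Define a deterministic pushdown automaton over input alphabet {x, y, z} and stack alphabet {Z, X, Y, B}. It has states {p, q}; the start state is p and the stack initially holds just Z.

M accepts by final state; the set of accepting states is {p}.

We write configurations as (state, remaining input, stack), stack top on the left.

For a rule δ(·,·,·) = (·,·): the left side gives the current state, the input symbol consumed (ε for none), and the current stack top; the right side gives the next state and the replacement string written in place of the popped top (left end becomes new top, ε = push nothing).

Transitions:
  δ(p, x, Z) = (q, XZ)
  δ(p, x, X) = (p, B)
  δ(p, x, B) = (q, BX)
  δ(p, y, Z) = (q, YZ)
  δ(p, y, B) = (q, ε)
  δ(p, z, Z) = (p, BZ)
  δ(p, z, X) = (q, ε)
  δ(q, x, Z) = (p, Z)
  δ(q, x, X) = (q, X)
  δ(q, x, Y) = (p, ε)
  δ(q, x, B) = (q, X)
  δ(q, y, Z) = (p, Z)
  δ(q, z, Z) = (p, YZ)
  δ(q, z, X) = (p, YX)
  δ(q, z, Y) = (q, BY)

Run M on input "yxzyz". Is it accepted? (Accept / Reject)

Accept

(p, yxzyz, Z) ⊢ (q, xzyz, YZ) ⊢ (p, zyz, Z) ⊢ (p, yz, BZ) ⊢ (q, z, Z) ⊢ (p, ε, YZ)
All input consumed; state p ∈ F.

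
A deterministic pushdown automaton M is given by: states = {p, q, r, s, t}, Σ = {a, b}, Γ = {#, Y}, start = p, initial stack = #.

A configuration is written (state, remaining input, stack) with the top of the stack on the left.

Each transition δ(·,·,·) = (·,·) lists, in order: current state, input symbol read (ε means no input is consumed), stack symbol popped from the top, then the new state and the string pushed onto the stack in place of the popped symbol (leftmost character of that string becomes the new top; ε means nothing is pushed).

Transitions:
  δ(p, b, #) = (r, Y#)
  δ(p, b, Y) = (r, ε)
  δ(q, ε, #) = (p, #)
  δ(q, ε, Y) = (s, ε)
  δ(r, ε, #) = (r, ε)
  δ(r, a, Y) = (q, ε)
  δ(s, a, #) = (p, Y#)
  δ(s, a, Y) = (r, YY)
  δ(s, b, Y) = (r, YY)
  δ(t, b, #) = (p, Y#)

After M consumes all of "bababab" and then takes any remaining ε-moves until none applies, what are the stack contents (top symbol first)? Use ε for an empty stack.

(p, bababab, #)
  read b, top #: go to r, push Y# → (r, ababab, Y#)
  read a, top Y: go to q, push ε → (q, babab, #)
  ε-move, top #: go to p, push # → (p, babab, #)
  read b, top #: go to r, push Y# → (r, abab, Y#)
  read a, top Y: go to q, push ε → (q, bab, #)
  ε-move, top #: go to p, push # → (p, bab, #)
  read b, top #: go to r, push Y# → (r, ab, Y#)
  read a, top Y: go to q, push ε → (q, b, #)
  ε-move, top #: go to p, push # → (p, b, #)
  read b, top #: go to r, push Y# → (r, ε, Y#)
All input consumed in state r with stack Y#.

Y#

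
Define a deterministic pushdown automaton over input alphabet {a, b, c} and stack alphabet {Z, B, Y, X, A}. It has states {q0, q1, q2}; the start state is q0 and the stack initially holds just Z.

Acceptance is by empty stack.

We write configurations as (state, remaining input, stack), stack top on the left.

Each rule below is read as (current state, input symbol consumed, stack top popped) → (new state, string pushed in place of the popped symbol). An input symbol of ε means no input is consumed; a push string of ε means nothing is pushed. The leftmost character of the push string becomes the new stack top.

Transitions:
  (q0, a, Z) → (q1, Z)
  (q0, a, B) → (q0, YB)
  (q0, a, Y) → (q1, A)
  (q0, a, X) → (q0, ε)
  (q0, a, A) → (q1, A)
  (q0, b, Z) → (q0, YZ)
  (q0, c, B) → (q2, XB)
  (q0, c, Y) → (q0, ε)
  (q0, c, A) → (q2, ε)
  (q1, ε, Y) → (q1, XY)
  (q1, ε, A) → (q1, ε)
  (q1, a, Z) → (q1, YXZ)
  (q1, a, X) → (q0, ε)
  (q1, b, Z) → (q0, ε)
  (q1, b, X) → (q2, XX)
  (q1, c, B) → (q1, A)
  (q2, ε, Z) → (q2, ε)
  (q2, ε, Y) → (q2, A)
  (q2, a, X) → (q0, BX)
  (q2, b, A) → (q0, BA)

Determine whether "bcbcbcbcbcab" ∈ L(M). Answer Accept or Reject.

Accept

(q0, bcbcbcbcbcab, Z)
  read b, top Z: go to q0, push YZ → (q0, cbcbcbcbcab, YZ)
  read c, top Y: go to q0, push ε → (q0, bcbcbcbcab, Z)
  read b, top Z: go to q0, push YZ → (q0, cbcbcbcab, YZ)
  read c, top Y: go to q0, push ε → (q0, bcbcbcab, Z)
  read b, top Z: go to q0, push YZ → (q0, cbcbcab, YZ)
  read c, top Y: go to q0, push ε → (q0, bcbcab, Z)
  read b, top Z: go to q0, push YZ → (q0, cbcab, YZ)
  read c, top Y: go to q0, push ε → (q0, bcab, Z)
  read b, top Z: go to q0, push YZ → (q0, cab, YZ)
  read c, top Y: go to q0, push ε → (q0, ab, Z)
  read a, top Z: go to q1, push Z → (q1, b, Z)
  read b, top Z: go to q0, push ε → (q0, ε, ε)
All input consumed and the stack is empty.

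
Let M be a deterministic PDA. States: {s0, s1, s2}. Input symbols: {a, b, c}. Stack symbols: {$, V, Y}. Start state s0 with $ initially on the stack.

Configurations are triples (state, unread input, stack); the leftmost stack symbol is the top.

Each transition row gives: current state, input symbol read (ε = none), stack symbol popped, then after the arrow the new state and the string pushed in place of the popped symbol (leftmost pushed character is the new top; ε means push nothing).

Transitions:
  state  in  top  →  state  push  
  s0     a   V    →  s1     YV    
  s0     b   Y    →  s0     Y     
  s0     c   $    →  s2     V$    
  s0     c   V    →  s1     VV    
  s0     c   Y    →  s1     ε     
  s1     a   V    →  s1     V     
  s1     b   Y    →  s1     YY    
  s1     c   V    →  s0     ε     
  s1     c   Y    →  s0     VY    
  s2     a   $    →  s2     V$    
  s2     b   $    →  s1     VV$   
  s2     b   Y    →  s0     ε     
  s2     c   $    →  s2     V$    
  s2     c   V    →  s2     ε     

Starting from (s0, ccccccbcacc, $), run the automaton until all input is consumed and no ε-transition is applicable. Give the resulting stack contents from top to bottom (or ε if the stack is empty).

(s0, ccccccbcacc, $)
  read c, top $: go to s2, push V$ → (s2, cccccbcacc, V$)
  read c, top V: go to s2, push ε → (s2, ccccbcacc, $)
  read c, top $: go to s2, push V$ → (s2, cccbcacc, V$)
  read c, top V: go to s2, push ε → (s2, ccbcacc, $)
  read c, top $: go to s2, push V$ → (s2, cbcacc, V$)
  read c, top V: go to s2, push ε → (s2, bcacc, $)
  read b, top $: go to s1, push VV$ → (s1, cacc, VV$)
  read c, top V: go to s0, push ε → (s0, acc, V$)
  read a, top V: go to s1, push YV → (s1, cc, YV$)
  read c, top Y: go to s0, push VY → (s0, c, VYV$)
  read c, top V: go to s1, push VV → (s1, ε, VVYV$)
All input consumed in state s1 with stack VVYV$.

VVYV$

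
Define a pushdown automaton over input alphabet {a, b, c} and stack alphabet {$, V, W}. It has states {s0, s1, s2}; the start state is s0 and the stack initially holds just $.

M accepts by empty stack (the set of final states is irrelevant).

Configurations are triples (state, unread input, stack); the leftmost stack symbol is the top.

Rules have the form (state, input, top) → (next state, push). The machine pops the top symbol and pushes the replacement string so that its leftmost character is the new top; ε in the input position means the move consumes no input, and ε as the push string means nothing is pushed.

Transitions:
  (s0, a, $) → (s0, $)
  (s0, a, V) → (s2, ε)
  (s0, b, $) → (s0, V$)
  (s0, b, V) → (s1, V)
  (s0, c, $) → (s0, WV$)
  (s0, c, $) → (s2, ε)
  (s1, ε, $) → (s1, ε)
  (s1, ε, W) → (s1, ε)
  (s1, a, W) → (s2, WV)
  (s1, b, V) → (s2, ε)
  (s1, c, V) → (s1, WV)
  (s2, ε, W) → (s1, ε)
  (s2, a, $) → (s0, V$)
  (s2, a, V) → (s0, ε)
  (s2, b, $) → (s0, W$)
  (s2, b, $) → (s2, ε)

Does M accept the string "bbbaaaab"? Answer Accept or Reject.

One accepting computation: (s0, bbbaaaab, $) ⊢ (s0, bbaaaab, V$) ⊢ (s1, baaaab, V$) ⊢ (s2, aaaab, $) ⊢ (s0, aaab, V$) ⊢ (s2, aab, $) ⊢ (s0, ab, V$) ⊢ (s2, b, $) ⊢ (s2, ε, ε)
All input consumed and the stack is empty.

Accept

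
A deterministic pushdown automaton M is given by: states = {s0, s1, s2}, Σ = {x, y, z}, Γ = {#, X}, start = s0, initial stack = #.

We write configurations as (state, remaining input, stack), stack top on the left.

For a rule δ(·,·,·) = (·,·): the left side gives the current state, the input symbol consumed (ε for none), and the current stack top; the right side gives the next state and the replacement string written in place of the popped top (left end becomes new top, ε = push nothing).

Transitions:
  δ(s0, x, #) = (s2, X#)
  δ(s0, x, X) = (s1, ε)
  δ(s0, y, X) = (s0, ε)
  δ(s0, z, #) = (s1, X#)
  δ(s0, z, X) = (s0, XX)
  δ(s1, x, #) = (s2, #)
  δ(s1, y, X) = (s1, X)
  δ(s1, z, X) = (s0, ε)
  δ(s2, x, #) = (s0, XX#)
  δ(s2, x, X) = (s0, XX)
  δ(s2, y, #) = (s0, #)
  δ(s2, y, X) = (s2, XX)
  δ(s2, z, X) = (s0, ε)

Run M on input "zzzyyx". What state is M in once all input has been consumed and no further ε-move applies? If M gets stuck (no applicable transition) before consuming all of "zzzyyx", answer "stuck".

(s0, zzzyyx, #) ⊢ (s1, zzyyx, X#) ⊢ (s0, zyyx, #) ⊢ (s1, yyx, X#) ⊢ (s1, yx, X#) ⊢ (s1, x, X#)
No transition for (s1, x, top X); M blocks with input x remaining.

stuck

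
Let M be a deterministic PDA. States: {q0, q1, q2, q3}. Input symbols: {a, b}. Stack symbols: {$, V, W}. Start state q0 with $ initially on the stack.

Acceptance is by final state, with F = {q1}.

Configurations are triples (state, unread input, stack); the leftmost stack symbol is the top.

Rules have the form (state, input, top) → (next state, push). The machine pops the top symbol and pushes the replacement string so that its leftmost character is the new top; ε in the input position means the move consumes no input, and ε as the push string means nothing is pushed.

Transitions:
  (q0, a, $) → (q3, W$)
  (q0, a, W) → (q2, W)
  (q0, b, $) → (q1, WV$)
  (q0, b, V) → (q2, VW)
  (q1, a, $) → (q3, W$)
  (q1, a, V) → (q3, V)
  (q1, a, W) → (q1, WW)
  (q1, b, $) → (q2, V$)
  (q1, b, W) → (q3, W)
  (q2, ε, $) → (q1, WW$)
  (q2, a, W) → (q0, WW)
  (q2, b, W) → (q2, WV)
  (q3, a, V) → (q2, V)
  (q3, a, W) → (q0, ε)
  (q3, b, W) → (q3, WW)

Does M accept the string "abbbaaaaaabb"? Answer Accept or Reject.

(q0, abbbaaaaaabb, $) ⊢ (q3, bbbaaaaaabb, W$) ⊢ (q3, bbaaaaaabb, WW$) ⊢ (q3, baaaaaabb, WWW$) ⊢ (q3, aaaaaabb, WWWW$) ⊢ (q0, aaaaabb, WWW$) ⊢ (q2, aaaabb, WWW$) ⊢ (q0, aaabb, WWWW$) ⊢ (q2, aabb, WWWW$) ⊢ (q0, abb, WWWWW$) ⊢ (q2, bb, WWWWW$) ⊢ (q2, b, WVWWWW$) ⊢ (q2, ε, WVVWWWW$)
All input consumed; state q2 ∉ F and no further ε-move applies.

Reject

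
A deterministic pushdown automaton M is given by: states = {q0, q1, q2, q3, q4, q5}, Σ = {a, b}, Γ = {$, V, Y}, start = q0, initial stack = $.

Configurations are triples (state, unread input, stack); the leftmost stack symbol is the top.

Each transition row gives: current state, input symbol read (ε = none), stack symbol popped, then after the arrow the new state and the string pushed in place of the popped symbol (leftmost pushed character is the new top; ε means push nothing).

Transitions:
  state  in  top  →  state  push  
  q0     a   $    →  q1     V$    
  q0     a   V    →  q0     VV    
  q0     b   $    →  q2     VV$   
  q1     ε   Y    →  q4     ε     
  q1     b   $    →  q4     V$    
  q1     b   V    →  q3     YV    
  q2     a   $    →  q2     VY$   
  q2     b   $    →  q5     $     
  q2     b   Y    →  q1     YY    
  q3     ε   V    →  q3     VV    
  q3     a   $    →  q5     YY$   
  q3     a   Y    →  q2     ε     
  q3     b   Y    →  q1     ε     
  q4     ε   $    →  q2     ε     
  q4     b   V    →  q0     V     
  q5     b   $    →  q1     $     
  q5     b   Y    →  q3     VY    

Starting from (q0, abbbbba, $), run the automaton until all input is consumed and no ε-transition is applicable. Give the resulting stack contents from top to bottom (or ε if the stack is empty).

(q0, abbbbba, $)
  read a, top $: go to q1, push V$ → (q1, bbbbba, V$)
  read b, top V: go to q3, push YV → (q3, bbbba, YV$)
  read b, top Y: go to q1, push ε → (q1, bbba, V$)
  read b, top V: go to q3, push YV → (q3, bba, YV$)
  read b, top Y: go to q1, push ε → (q1, ba, V$)
  read b, top V: go to q3, push YV → (q3, a, YV$)
  read a, top Y: go to q2, push ε → (q2, ε, V$)
All input consumed in state q2 with stack V$.

V$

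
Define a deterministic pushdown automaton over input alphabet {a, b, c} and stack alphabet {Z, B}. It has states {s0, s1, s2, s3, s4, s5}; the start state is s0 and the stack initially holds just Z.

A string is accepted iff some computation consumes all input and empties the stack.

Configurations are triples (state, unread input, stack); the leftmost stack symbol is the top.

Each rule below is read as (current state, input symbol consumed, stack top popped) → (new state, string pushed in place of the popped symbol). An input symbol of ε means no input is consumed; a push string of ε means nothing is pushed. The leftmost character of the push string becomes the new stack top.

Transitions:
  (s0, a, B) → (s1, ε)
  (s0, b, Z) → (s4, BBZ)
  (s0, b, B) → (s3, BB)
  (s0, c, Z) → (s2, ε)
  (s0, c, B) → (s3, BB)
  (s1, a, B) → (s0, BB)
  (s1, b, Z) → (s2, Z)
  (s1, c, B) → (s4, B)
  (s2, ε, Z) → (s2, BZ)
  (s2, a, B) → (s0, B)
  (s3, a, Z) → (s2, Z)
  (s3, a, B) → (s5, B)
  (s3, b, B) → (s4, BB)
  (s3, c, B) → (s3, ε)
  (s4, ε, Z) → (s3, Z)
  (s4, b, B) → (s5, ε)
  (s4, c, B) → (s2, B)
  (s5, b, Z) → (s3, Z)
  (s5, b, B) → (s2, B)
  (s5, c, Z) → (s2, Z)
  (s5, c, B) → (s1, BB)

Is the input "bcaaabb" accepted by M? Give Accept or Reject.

(s0, bcaaabb, Z)
  read b, top Z: go to s4, push BBZ → (s4, caaabb, BBZ)
  read c, top B: go to s2, push B → (s2, aaabb, BBZ)
  read a, top B: go to s0, push B → (s0, aabb, BBZ)
  read a, top B: go to s1, push ε → (s1, abb, BZ)
  read a, top B: go to s0, push BB → (s0, bb, BBZ)
  read b, top B: go to s3, push BB → (s3, b, BBBZ)
  read b, top B: go to s4, push BB → (s4, ε, BBBBZ)
All input consumed; stack is BBBBZ, not empty, and no further ε-move applies.

Reject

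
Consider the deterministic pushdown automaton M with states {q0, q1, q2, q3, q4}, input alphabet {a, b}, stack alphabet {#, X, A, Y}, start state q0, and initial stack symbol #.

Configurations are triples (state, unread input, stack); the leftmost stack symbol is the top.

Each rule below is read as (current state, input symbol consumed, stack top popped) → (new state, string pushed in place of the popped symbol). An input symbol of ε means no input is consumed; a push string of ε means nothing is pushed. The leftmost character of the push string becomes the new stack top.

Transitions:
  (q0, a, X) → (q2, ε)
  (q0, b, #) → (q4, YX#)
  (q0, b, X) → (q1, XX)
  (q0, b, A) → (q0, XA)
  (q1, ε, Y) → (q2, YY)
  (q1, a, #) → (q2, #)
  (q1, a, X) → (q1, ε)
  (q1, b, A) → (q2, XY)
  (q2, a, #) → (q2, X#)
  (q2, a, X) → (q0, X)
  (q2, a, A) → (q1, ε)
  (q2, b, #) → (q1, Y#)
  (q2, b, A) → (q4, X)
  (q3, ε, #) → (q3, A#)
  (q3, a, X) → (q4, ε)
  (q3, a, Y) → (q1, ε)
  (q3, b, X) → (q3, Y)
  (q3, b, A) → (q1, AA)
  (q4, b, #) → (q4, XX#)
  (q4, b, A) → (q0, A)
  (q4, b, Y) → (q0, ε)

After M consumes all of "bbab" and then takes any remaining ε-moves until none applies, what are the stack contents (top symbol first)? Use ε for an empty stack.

(q0, bbab, #)
  read b, top #: go to q4, push YX# → (q4, bab, YX#)
  read b, top Y: go to q0, push ε → (q0, ab, X#)
  read a, top X: go to q2, push ε → (q2, b, #)
  read b, top #: go to q1, push Y# → (q1, ε, Y#)
  ε-move, top Y: go to q2, push YY → (q2, ε, YY#)
All input consumed in state q2 with stack YY#.

YY#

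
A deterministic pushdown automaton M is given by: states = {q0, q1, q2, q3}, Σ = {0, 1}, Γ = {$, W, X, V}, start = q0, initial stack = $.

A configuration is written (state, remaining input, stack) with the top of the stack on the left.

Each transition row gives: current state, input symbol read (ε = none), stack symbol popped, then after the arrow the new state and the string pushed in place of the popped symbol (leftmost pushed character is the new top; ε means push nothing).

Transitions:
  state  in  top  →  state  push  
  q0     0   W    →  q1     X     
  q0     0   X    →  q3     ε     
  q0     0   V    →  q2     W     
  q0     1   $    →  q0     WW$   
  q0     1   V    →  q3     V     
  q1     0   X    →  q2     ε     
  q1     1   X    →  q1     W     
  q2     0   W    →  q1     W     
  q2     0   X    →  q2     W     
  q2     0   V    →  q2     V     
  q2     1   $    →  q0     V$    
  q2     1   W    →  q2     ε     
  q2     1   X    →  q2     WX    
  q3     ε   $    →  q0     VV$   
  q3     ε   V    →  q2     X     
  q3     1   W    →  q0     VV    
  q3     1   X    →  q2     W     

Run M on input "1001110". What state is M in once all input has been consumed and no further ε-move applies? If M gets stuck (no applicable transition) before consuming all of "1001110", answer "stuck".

q2

(q0, 1001110, $)
  read 1, top $: go to q0, push WW$ → (q0, 001110, WW$)
  read 0, top W: go to q1, push X → (q1, 01110, XW$)
  read 0, top X: go to q2, push ε → (q2, 1110, W$)
  read 1, top W: go to q2, push ε → (q2, 110, $)
  read 1, top $: go to q0, push V$ → (q0, 10, V$)
  read 1, top V: go to q3, push V → (q3, 0, V$)
  ε-move, top V: go to q2, push X → (q2, 0, X$)
  read 0, top X: go to q2, push W → (q2, ε, W$)
All input consumed; M is in state q2.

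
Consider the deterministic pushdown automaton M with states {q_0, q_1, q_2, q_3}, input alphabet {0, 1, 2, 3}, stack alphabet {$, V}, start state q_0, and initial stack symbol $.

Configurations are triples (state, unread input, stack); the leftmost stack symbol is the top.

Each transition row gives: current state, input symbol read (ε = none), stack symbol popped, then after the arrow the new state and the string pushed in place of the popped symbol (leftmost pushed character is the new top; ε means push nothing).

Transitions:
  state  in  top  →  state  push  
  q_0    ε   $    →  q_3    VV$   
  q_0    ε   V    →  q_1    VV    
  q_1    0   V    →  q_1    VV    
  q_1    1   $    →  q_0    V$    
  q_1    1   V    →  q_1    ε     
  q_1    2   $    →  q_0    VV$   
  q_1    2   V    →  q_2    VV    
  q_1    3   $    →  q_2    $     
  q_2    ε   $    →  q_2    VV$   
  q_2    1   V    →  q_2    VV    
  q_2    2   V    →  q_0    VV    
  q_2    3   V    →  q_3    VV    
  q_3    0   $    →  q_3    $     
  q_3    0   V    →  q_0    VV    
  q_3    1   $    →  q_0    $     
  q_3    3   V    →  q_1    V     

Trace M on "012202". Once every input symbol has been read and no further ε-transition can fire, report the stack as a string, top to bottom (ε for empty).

VVVVVVVV$

(q_0, 012202, $)
  ε-move, top $: go to q_3, push VV$ → (q_3, 012202, VV$)
  read 0, top V: go to q_0, push VV → (q_0, 12202, VVV$)
  ε-move, top V: go to q_1, push VV → (q_1, 12202, VVVV$)
  read 1, top V: go to q_1, push ε → (q_1, 2202, VVV$)
  read 2, top V: go to q_2, push VV → (q_2, 202, VVVV$)
  read 2, top V: go to q_0, push VV → (q_0, 02, VVVVV$)
  ε-move, top V: go to q_1, push VV → (q_1, 02, VVVVVV$)
  read 0, top V: go to q_1, push VV → (q_1, 2, VVVVVVV$)
  read 2, top V: go to q_2, push VV → (q_2, ε, VVVVVVVV$)
All input consumed in state q_2 with stack VVVVVVVV$.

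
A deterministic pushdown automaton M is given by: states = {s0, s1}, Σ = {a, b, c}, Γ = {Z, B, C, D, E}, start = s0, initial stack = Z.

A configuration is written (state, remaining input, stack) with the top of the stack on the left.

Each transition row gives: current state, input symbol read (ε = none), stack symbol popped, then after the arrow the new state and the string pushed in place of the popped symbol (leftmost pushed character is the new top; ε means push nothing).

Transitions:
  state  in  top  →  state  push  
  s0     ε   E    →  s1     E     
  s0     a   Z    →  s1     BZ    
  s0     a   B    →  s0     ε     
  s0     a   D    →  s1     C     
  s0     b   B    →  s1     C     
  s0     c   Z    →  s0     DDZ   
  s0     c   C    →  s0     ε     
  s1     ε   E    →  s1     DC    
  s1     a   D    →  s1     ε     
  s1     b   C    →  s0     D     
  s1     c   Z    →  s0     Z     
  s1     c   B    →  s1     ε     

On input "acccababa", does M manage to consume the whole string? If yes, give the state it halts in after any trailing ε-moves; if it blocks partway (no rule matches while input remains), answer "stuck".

s1

(s0, acccababa, Z)
  read a, top Z: go to s1, push BZ → (s1, cccababa, BZ)
  read c, top B: go to s1, push ε → (s1, ccababa, Z)
  read c, top Z: go to s0, push Z → (s0, cababa, Z)
  read c, top Z: go to s0, push DDZ → (s0, ababa, DDZ)
  read a, top D: go to s1, push C → (s1, baba, CDZ)
  read b, top C: go to s0, push D → (s0, aba, DDZ)
  read a, top D: go to s1, push C → (s1, ba, CDZ)
  read b, top C: go to s0, push D → (s0, a, DDZ)
  read a, top D: go to s1, push C → (s1, ε, CDZ)
All input consumed; M is in state s1.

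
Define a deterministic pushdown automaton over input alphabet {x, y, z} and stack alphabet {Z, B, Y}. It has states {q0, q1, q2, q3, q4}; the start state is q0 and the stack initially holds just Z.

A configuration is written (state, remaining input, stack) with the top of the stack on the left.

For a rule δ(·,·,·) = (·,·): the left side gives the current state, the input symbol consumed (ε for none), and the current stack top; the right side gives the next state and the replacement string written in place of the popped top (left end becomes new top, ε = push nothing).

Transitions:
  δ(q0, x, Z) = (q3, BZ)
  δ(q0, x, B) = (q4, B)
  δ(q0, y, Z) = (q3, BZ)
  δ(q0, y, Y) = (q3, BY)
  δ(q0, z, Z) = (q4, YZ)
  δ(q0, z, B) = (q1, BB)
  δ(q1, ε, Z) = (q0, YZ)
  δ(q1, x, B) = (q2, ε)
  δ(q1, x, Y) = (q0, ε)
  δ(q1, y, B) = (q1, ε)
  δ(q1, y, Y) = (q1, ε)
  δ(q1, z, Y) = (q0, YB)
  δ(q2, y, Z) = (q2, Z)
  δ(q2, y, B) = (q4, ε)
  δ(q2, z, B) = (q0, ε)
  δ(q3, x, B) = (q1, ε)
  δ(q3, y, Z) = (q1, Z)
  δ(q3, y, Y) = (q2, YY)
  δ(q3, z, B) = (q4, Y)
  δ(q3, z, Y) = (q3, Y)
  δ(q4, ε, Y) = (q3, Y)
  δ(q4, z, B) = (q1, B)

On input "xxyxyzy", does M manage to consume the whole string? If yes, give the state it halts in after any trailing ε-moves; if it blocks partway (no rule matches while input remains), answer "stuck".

(q0, xxyxyzy, Z) ⊢ (q3, xyxyzy, BZ) ⊢ (q1, yxyzy, Z) ⊢ (q0, yxyzy, YZ) ⊢ (q3, xyzy, BYZ) ⊢ (q1, yzy, YZ) ⊢ (q1, zy, Z) ⊢ (q0, zy, YZ)
No transition for (q0, z, top Y); M blocks with input zy remaining.

stuck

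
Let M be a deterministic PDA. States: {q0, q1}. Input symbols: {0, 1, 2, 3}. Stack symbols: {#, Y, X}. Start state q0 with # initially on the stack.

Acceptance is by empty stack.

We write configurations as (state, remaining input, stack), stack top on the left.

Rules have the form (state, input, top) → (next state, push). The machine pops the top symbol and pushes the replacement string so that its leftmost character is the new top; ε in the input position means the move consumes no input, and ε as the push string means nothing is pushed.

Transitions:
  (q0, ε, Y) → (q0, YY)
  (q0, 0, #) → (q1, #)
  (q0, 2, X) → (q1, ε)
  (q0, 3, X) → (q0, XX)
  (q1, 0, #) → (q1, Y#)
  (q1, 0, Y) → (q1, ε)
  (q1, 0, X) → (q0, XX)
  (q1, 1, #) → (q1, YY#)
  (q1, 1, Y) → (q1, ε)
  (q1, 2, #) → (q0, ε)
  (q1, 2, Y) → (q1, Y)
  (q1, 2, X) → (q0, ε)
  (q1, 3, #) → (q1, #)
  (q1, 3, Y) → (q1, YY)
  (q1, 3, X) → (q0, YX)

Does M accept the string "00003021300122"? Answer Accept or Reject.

(q0, 00003021300122, #)
  read 0, top #: go to q1, push # → (q1, 0003021300122, #)
  read 0, top #: go to q1, push Y# → (q1, 003021300122, Y#)
  read 0, top Y: go to q1, push ε → (q1, 03021300122, #)
  read 0, top #: go to q1, push Y# → (q1, 3021300122, Y#)
  read 3, top Y: go to q1, push YY → (q1, 021300122, YY#)
  read 0, top Y: go to q1, push ε → (q1, 21300122, Y#)
  read 2, top Y: go to q1, push Y → (q1, 1300122, Y#)
  read 1, top Y: go to q1, push ε → (q1, 300122, #)
  read 3, top #: go to q1, push # → (q1, 00122, #)
  read 0, top #: go to q1, push Y# → (q1, 0122, Y#)
  read 0, top Y: go to q1, push ε → (q1, 122, #)
  read 1, top #: go to q1, push YY# → (q1, 22, YY#)
  read 2, top Y: go to q1, push Y → (q1, 2, YY#)
  read 2, top Y: go to q1, push Y → (q1, ε, YY#)
All input consumed; stack is YY#, not empty, and no further ε-move applies.

Reject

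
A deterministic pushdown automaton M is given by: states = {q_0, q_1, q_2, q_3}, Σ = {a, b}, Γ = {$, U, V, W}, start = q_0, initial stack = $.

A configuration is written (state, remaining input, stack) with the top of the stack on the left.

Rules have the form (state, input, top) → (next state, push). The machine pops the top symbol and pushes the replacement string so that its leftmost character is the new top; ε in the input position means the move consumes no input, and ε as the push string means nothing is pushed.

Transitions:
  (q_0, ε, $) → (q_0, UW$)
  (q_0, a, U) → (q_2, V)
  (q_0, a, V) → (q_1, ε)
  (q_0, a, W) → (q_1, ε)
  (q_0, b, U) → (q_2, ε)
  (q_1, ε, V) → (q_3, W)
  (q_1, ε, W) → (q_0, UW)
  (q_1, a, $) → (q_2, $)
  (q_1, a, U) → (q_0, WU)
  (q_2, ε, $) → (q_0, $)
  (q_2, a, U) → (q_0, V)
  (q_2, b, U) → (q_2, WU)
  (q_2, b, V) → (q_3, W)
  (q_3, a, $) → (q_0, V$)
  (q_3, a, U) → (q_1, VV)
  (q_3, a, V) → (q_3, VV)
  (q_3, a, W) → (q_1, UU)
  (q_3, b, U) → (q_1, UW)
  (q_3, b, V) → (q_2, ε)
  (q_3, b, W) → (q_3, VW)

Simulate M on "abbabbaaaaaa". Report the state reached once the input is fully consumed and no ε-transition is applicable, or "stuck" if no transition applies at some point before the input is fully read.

(q_0, abbabbaaaaaa, $) ⊢ (q_0, abbabbaaaaaa, UW$) ⊢ (q_2, bbabbaaaaaa, VW$) ⊢ (q_3, babbaaaaaa, WW$) ⊢ (q_3, abbaaaaaa, VWW$) ⊢ (q_3, bbaaaaaa, VVWW$) ⊢ (q_2, baaaaaa, VWW$) ⊢ (q_3, aaaaaa, WWW$) ⊢ (q_1, aaaaa, UUWW$) ⊢ (q_0, aaaa, WUUWW$) ⊢ (q_1, aaa, UUWW$) ⊢ (q_0, aa, WUUWW$) ⊢ (q_1, a, UUWW$) ⊢ (q_0, ε, WUUWW$)
All input consumed; M is in state q_0.

q_0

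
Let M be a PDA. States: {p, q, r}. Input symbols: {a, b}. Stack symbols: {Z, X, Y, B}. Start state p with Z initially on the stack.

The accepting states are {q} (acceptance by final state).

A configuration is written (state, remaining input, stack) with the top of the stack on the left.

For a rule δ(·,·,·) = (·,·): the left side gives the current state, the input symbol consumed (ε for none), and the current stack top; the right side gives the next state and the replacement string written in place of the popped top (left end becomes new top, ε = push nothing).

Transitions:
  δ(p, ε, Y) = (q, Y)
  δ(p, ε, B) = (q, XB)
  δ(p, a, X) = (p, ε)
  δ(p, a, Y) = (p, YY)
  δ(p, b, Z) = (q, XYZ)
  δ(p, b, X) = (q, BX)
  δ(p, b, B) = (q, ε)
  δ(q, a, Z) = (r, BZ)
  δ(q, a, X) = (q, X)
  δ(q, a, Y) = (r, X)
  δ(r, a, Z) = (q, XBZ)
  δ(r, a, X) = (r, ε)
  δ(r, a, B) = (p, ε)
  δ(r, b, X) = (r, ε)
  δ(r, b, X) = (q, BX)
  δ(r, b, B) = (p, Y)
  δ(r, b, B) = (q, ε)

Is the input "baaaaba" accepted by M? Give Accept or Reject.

Reject

No computation consumes all input and reaches a final state.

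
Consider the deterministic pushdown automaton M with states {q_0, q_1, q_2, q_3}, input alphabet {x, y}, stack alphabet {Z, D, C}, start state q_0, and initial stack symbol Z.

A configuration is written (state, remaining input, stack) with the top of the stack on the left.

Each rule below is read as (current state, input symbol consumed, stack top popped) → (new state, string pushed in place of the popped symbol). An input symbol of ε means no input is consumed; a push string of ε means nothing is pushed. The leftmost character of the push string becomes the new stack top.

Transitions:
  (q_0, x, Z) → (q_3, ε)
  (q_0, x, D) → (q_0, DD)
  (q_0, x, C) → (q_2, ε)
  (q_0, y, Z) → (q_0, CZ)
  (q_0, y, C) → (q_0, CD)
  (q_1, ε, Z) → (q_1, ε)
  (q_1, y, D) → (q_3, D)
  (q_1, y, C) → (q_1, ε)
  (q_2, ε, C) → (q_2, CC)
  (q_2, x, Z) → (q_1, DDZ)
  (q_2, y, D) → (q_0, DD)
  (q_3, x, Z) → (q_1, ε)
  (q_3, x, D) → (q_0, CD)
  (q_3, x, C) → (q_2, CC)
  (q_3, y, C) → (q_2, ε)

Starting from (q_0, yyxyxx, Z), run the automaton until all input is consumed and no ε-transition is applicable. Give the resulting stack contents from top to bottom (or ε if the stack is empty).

DDDDZ

(q_0, yyxyxx, Z)
  read y, top Z: go to q_0, push CZ → (q_0, yxyxx, CZ)
  read y, top C: go to q_0, push CD → (q_0, xyxx, CDZ)
  read x, top C: go to q_2, push ε → (q_2, yxx, DZ)
  read y, top D: go to q_0, push DD → (q_0, xx, DDZ)
  read x, top D: go to q_0, push DD → (q_0, x, DDDZ)
  read x, top D: go to q_0, push DD → (q_0, ε, DDDDZ)
All input consumed in state q_0 with stack DDDDZ.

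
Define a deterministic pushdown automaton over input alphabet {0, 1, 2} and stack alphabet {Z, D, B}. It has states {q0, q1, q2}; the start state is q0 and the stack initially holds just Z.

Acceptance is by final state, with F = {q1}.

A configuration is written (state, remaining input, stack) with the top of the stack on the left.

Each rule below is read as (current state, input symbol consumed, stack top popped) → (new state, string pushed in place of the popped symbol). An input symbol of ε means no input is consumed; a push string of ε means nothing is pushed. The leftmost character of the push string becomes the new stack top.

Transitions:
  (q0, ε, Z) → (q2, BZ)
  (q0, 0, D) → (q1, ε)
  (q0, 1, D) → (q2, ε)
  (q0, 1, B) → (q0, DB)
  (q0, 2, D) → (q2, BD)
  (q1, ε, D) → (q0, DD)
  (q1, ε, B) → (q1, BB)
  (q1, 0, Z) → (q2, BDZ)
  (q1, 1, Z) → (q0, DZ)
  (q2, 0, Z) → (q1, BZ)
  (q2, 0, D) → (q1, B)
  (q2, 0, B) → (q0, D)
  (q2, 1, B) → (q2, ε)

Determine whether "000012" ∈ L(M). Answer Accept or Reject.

(q0, 000012, Z)
  ε-move, top Z: go to q2, push BZ → (q2, 000012, BZ)
  read 0, top B: go to q0, push D → (q0, 00012, DZ)
  read 0, top D: go to q1, push ε → (q1, 0012, Z)
  read 0, top Z: go to q2, push BDZ → (q2, 012, BDZ)
  read 0, top B: go to q0, push D → (q0, 12, DDZ)
  read 1, top D: go to q2, push ε → (q2, 2, DZ)
No transition applies at (q2, 2, DZ); input not fully consumed.

Reject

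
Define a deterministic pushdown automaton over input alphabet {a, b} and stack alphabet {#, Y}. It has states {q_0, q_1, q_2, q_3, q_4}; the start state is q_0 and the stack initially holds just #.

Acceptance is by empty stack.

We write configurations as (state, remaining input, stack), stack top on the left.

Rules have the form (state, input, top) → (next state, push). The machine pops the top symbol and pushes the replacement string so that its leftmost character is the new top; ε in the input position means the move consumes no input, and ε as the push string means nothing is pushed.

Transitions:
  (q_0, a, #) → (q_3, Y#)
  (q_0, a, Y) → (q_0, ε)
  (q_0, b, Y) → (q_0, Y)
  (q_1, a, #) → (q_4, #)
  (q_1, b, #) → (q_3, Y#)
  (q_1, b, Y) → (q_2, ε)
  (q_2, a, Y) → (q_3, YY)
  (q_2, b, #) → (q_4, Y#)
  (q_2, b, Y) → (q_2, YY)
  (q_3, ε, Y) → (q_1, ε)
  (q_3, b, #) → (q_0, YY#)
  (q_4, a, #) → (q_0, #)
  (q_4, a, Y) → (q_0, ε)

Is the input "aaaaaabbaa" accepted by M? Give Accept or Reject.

(q_0, aaaaaabbaa, #)
  read a, top #: go to q_3, push Y# → (q_3, aaaaabbaa, Y#)
  ε-move, top Y: go to q_1, push ε → (q_1, aaaaabbaa, #)
  read a, top #: go to q_4, push # → (q_4, aaaabbaa, #)
  read a, top #: go to q_0, push # → (q_0, aaabbaa, #)
  read a, top #: go to q_3, push Y# → (q_3, aabbaa, Y#)
  ε-move, top Y: go to q_1, push ε → (q_1, aabbaa, #)
  read a, top #: go to q_4, push # → (q_4, abbaa, #)
  read a, top #: go to q_0, push # → (q_0, bbaa, #)
No transition applies at (q_0, bbaa, #); input not fully consumed.

Reject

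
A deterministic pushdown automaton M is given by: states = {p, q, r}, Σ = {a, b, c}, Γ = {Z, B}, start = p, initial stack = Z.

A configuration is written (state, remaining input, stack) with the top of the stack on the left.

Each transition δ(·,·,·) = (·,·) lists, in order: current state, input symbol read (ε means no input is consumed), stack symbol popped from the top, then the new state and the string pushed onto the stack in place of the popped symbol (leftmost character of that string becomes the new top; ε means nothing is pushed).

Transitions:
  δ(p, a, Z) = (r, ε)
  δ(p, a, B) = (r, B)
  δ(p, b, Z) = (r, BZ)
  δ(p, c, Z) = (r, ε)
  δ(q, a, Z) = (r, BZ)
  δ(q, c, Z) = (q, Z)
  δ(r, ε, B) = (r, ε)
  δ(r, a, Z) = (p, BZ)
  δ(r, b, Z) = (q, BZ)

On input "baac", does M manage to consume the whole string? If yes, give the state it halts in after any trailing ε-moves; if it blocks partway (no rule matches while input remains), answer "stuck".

(p, baac, Z)
  read b, top Z: go to r, push BZ → (r, aac, BZ)
  ε-move, top B: go to r, push ε → (r, aac, Z)
  read a, top Z: go to p, push BZ → (p, ac, BZ)
  read a, top B: go to r, push B → (r, c, BZ)
  ε-move, top B: go to r, push ε → (r, c, Z)
No transition for (r, c, top Z); M blocks with input c remaining.

stuck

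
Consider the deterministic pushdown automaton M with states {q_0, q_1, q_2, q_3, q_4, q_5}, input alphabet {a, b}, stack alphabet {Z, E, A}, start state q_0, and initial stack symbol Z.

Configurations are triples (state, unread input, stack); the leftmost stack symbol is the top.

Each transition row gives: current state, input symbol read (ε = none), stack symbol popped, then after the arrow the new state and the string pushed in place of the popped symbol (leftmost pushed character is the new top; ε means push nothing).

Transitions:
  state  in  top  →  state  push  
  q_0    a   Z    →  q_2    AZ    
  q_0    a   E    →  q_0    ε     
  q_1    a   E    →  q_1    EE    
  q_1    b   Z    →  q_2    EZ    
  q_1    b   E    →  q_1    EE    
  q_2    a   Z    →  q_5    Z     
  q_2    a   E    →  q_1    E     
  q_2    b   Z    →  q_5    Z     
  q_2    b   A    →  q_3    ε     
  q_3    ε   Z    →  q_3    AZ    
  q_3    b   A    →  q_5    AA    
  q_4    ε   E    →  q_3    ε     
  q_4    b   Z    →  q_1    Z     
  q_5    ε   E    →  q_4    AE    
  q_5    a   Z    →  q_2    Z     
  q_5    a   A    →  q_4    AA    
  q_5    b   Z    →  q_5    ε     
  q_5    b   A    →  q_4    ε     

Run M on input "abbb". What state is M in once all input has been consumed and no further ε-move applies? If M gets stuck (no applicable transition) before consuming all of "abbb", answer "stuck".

q_4

(q_0, abbb, Z)
  read a, top Z: go to q_2, push AZ → (q_2, bbb, AZ)
  read b, top A: go to q_3, push ε → (q_3, bb, Z)
  ε-move, top Z: go to q_3, push AZ → (q_3, bb, AZ)
  read b, top A: go to q_5, push AA → (q_5, b, AAZ)
  read b, top A: go to q_4, push ε → (q_4, ε, AZ)
All input consumed; M is in state q_4.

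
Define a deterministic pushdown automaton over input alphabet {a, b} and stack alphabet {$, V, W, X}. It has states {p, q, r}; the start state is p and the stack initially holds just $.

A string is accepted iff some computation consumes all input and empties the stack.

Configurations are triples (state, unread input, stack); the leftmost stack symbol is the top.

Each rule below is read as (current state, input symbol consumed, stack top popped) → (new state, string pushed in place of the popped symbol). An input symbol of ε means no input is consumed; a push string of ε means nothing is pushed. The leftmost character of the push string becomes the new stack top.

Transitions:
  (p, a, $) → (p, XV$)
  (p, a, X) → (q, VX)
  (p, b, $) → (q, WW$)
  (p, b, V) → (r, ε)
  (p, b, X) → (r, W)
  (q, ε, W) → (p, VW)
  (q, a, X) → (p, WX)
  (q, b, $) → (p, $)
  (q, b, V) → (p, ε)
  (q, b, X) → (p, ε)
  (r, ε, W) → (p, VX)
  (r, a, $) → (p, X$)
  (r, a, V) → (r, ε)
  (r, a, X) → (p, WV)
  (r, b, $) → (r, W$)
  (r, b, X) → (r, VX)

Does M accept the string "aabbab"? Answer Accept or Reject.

Reject

(p, aabbab, $)
  read a, top $: go to p, push XV$ → (p, abbab, XV$)
  read a, top X: go to q, push VX → (q, bbab, VXV$)
  read b, top V: go to p, push ε → (p, bab, XV$)
  read b, top X: go to r, push W → (r, ab, WV$)
  ε-move, top W: go to p, push VX → (p, ab, VXV$)
No transition applies at (p, ab, VXV$); input not fully consumed.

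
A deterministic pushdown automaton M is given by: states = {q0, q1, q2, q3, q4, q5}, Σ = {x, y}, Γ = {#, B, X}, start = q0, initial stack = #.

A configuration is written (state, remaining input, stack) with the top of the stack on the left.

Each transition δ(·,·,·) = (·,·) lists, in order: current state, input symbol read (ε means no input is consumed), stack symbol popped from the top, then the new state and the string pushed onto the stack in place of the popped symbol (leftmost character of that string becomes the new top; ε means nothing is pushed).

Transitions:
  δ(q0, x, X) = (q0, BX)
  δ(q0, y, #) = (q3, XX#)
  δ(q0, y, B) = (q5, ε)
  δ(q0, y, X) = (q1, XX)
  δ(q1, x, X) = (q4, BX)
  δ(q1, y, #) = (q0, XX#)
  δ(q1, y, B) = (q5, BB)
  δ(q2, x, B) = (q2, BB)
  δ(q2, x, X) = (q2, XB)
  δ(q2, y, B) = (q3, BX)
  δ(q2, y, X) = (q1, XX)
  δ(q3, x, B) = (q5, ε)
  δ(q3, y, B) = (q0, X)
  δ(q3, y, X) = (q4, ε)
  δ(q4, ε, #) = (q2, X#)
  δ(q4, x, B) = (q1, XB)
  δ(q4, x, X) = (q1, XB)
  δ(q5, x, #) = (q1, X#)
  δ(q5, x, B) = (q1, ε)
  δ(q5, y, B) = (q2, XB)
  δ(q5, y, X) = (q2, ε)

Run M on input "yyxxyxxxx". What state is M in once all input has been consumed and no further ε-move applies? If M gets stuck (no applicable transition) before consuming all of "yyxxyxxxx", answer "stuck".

stuck

(q0, yyxxyxxxx, #)
  read y, top #: go to q3, push XX# → (q3, yxxyxxxx, XX#)
  read y, top X: go to q4, push ε → (q4, xxyxxxx, X#)
  read x, top X: go to q1, push XB → (q1, xyxxxx, XB#)
  read x, top X: go to q4, push BX → (q4, yxxxx, BXB#)
No transition for (q4, y, top B); M blocks with input yxxxx remaining.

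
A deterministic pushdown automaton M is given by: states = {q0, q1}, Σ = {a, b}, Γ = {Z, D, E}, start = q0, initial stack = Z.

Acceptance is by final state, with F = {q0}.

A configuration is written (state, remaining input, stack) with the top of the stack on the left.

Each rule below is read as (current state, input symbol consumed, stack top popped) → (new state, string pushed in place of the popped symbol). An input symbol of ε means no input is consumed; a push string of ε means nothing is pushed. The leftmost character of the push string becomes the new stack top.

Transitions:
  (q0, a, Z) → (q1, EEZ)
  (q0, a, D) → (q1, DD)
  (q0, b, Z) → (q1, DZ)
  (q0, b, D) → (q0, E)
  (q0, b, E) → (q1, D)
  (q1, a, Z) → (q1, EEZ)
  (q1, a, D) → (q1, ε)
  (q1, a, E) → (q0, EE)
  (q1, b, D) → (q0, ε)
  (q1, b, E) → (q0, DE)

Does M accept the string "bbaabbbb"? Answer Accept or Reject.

(q0, bbaabbbb, Z)
  read b, top Z: go to q1, push DZ → (q1, baabbbb, DZ)
  read b, top D: go to q0, push ε → (q0, aabbbb, Z)
  read a, top Z: go to q1, push EEZ → (q1, abbbb, EEZ)
  read a, top E: go to q0, push EE → (q0, bbbb, EEEZ)
  read b, top E: go to q1, push D → (q1, bbb, DEEZ)
  read b, top D: go to q0, push ε → (q0, bb, EEZ)
  read b, top E: go to q1, push D → (q1, b, DEZ)
  read b, top D: go to q0, push ε → (q0, ε, EZ)
All input consumed; state q0 ∈ F.

Accept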